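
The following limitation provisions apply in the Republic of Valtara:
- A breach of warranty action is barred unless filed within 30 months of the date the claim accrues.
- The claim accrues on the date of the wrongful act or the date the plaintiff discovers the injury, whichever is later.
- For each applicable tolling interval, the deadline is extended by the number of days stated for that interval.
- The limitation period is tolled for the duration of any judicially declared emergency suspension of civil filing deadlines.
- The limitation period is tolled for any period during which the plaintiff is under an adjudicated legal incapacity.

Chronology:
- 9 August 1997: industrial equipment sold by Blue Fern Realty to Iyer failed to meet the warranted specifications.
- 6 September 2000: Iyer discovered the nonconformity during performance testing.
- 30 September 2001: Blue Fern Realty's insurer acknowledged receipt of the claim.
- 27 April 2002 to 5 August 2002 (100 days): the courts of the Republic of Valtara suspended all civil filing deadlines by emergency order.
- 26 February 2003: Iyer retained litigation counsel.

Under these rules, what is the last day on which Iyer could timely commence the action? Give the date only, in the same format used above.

Taking the later of the act (9 August 1997) and discovery (6 September 2000), the claim accrued on 6 September 2000.
30 months from 6 September 2000 is 6 March 2003.
Because the emergency suspension of filing deadlines ran from 27 April 2002 to 5 August 2002, the deadline is extended by 100 days to 14 June 2003.
Nothing else in the chronology tolls or restarts the period.

14 June 2003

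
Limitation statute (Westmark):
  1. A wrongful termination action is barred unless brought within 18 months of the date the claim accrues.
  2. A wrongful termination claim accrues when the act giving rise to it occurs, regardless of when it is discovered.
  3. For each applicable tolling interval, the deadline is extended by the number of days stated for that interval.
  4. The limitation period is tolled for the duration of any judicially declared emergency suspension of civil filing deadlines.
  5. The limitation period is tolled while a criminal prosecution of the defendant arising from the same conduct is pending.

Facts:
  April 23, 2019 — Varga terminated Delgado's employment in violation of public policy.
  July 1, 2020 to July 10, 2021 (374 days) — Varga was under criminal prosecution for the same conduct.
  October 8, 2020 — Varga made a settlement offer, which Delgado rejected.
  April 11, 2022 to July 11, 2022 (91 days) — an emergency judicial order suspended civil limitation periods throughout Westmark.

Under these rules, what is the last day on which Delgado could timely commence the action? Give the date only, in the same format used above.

The claim accrued on April 23, 2019, the date of the act.
18 months from April 23, 2019 is October 23, 2020.
The period was tolled for 374 days by the pending criminal prosecution (July 1, 2020 to July 10, 2021), pushing the deadline to November 1, 2021.
The emergency suspension of filing deadlines from April 11, 2022 to July 11, 2022 began after the period had already run on November 1, 2021, so it has no tolling effect.
Nothing else in the chronology tolls or restarts the period.

November 1, 2021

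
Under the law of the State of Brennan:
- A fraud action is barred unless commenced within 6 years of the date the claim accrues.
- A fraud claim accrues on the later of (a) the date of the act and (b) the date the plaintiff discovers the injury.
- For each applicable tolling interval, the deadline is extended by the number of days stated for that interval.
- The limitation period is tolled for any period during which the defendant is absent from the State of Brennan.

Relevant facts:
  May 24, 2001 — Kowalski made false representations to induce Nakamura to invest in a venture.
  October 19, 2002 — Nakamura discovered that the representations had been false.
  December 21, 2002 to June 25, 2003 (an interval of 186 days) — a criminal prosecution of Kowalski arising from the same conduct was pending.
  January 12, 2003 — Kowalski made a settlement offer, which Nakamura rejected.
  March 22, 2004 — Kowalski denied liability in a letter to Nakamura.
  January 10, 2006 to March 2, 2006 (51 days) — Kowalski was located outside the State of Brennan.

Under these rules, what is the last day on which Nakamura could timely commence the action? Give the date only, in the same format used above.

December 9, 2008

Taking the later of the act (May 24, 2001) and discovery (October 19, 2002), the claim accrued on October 19, 2002.
Adding the 6 years base period to October 19, 2002 gives a deadline of October 19, 2008, before any tolling.
Because the defendant's absence from the jurisdiction ran from January 10, 2006 to March 2, 2006, the deadline is extended by 51 days to December 9, 2008.
No stated provision tolls the period for a criminal prosecution, so the interval from December 21, 2002 to June 25, 2003 has no effect on the deadline.
The other events in the timeline have no effect on the limitation period under the stated rules.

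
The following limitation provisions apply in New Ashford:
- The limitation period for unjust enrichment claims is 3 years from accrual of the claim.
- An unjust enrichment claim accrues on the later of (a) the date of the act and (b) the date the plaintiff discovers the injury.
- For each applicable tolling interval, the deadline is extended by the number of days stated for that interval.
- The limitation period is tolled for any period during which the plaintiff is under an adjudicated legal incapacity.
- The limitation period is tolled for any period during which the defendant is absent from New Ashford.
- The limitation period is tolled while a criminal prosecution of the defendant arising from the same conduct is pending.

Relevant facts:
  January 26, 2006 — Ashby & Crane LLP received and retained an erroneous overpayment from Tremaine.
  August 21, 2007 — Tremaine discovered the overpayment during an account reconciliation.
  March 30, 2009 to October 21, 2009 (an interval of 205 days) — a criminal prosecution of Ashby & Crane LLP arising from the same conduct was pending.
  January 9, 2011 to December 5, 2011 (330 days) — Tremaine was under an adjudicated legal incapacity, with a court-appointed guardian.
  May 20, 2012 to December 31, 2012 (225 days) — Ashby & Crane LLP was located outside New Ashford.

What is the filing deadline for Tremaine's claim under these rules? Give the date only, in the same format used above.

Taking the later of the act (January 26, 2006) and discovery (August 21, 2007), the claim accrued on August 21, 2007.
The untolled deadline — 3 years after August 21, 2007 — is August 21, 2010.
The period was tolled for 205 days by the pending criminal prosecution (March 30, 2009 to October 21, 2009), pushing the deadline to March 14, 2011.
Because the plaintiff's legal incapacity ran from January 9, 2011 to December 5, 2011, the deadline is extended by 330 days to February 7, 2012.
The defendant's absence from the jurisdiction from May 20, 2012 to December 31, 2012 began after the period had already run on February 7, 2012, so it has no tolling effect.

February 7, 2012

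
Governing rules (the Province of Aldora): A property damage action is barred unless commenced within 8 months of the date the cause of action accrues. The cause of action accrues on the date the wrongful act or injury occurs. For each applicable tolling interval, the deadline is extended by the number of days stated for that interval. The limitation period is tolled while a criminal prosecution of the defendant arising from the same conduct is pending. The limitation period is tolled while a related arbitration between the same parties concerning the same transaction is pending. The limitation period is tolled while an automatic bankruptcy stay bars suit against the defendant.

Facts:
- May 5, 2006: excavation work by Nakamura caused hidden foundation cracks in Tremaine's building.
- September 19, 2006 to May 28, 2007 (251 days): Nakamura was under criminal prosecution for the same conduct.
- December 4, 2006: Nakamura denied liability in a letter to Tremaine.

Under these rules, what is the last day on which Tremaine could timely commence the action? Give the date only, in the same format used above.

The claim accrued on May 5, 2006, when the wrongful act occurred.
8 months from May 5, 2006 is January 5, 2007.
The period was tolled for 251 days by the pending criminal prosecution (September 19, 2006 to May 28, 2007), pushing the deadline to September 13, 2007.
The other events in the timeline have no effect on the limitation period under the stated rules.

September 13, 2007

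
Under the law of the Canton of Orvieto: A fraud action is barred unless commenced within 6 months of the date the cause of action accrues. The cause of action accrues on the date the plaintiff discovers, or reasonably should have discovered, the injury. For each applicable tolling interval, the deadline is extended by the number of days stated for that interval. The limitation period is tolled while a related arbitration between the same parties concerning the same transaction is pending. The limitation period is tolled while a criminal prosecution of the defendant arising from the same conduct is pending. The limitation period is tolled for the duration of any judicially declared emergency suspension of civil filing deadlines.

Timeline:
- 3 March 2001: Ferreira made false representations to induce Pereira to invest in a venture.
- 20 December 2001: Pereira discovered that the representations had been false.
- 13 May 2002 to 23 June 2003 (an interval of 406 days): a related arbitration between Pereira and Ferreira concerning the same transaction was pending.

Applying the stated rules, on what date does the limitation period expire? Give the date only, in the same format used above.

31 July 2003

Accrual is tied to discovery, so the period began on 20 December 2001 rather than on 3 March 2001 when the act occurred.
Adding the 6 months base period to 20 December 2001 gives a deadline of 20 June 2002, before any tolling.
Because the pending related arbitration ran from 13 May 2002 to 23 June 2003, the deadline is extended by 406 days to 31 July 2003.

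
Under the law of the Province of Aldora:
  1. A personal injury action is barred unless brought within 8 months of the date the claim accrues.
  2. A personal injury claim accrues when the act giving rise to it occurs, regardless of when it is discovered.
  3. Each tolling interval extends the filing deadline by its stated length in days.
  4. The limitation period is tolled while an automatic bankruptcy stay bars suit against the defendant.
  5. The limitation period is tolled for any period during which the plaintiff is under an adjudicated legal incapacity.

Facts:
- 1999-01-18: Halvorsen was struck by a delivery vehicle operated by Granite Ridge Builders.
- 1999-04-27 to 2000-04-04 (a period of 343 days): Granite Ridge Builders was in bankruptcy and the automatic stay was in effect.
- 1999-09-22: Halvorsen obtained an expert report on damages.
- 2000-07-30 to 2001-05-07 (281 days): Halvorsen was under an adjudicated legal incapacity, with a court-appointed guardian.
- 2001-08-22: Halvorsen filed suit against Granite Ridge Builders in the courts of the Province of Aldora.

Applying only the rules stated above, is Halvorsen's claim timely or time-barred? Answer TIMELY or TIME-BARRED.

The claim accrued on 1999-01-18, the date of the act.
Adding the 8 months base period to 1999-01-18 gives a deadline of 1999-09-18, before any tolling.
The automatic bankruptcy stay from 1999-04-27 to 2000-04-04 tolled the period for 343 days, extending the deadline to 2000-08-26.
Because the plaintiff's legal incapacity ran from 2000-07-30 to 2001-05-07, the deadline is extended by 281 days to 2001-06-03.
Nothing else in the chronology tolls or restarts the period.
The 2001-08-22 filing falls after the 2001-06-03 deadline; the claim is time-barred.

TIME-BARRED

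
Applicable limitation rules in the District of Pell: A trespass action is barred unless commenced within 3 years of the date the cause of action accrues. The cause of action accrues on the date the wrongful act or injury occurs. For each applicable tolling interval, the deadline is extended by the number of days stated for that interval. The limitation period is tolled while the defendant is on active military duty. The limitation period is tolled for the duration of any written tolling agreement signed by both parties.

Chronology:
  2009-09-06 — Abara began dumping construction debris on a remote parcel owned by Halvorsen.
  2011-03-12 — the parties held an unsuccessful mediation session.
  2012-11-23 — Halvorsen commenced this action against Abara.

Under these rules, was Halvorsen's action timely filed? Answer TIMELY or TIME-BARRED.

TIME-BARRED

The claim accrued on 2009-09-06, when the wrongful act occurred.
3 years from 2009-09-06 is 2012-09-06.
None of the other events listed affects the running of the period under the stated rules.
The 2012-11-23 filing falls after the 2012-09-06 deadline; the claim is time-barred.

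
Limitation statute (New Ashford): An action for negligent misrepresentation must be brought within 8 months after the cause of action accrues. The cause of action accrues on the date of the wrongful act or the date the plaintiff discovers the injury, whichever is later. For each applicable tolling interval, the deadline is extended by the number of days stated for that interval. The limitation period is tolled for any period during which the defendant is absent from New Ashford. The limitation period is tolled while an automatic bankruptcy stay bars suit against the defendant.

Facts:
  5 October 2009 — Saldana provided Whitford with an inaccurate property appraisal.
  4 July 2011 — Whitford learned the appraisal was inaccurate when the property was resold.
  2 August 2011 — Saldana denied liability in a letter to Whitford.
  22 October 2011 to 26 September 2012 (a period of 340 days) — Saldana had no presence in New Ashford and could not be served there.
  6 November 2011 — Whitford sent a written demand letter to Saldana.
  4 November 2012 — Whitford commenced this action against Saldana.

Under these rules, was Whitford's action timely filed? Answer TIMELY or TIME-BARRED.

Because discovery on 4 July 2011 post-dates the 5 October 2009 act, accrual under the later-of rule falls on 4 July 2011.
The untolled deadline — 8 months after 4 July 2011 — is 4 March 2012.
The period was tolled for 340 days by the defendant's absence from the jurisdiction (22 October 2011 to 26 September 2012), pushing the deadline to 7 February 2013.
None of the other events listed affects the running of the period under the stated rules.
Whitford filed on 4 November 2012, before the 7 February 2013 deadline, so the action is timely.

TIMELY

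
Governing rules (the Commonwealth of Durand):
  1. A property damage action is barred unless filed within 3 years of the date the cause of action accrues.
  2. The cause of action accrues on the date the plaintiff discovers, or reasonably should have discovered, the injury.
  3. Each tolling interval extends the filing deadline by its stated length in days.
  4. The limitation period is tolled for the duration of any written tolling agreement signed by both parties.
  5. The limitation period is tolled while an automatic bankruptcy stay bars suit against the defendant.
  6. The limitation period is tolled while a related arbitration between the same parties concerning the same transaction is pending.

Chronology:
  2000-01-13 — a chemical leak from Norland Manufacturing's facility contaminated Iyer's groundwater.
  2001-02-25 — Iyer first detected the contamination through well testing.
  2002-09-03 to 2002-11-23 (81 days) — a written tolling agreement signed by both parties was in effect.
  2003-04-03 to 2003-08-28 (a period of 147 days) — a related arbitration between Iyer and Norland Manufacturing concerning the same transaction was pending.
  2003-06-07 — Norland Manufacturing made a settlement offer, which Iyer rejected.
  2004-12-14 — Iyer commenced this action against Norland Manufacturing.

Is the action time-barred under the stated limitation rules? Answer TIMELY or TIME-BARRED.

TIME-BARRED

The claim did not accrue until Iyer discovered the injury on 2001-02-25; the 2000-01-13 act date does not start the clock under the stated rule.
Adding the 3 years base period to 2001-02-25 gives a deadline of 2004-02-25, before any tolling.
The period was tolled for 81 days by the written tolling agreement (2002-09-03 to 2002-11-23), pushing the deadline to 2004-05-16.
Because the pending related arbitration ran from 2003-04-03 to 2003-08-28, the deadline is extended by 147 days to 2004-10-10.
None of the other events listed affects the running of the period under the stated rules.
Filing on 2004-12-14 missed the 2004-10-10 deadline — the action is time-barred.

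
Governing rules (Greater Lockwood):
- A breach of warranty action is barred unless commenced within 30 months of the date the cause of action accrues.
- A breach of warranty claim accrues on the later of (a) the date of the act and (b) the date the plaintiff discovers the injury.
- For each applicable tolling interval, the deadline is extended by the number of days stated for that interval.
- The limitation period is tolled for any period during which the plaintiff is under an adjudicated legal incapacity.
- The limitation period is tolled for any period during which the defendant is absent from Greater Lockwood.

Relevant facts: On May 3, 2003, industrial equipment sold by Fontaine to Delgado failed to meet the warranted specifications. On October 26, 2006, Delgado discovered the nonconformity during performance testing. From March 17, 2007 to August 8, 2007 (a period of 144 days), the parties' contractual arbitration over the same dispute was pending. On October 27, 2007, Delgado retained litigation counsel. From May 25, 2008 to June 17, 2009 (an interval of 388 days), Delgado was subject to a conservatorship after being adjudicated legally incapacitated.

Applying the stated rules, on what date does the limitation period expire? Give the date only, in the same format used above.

Taking the later of the act (May 3, 2003) and discovery (October 26, 2006), the claim accrued on October 26, 2006.
The untolled deadline — 30 months after October 26, 2006 — is April 26, 2009.
Because the plaintiff's legal incapacity ran from May 25, 2008 to June 17, 2009, the deadline is extended by 388 days to May 19, 2010.
Although a pending arbitration ran from March 17, 2007 to August 8, 2007, the stated rules do not make that a tolling event, so it is disregarded.
None of the other events listed affects the running of the period under the stated rules.

May 19, 2010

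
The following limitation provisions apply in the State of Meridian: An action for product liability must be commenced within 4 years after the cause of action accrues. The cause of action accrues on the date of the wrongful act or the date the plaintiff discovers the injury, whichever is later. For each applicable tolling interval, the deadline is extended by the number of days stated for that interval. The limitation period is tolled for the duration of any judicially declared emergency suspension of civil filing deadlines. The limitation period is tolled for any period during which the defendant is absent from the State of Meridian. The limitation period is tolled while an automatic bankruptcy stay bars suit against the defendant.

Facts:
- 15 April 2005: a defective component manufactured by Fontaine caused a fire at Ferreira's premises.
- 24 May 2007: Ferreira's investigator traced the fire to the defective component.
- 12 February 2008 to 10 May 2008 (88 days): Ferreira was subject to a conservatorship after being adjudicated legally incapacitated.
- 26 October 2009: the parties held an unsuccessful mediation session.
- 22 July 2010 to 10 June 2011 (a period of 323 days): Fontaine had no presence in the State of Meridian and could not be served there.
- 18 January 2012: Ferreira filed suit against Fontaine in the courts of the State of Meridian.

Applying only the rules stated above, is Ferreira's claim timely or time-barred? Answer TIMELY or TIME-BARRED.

TIMELY

Taking the later of the act (15 April 2005) and discovery (24 May 2007), the claim accrued on 24 May 2007.
Adding the 4 years base period to 24 May 2007 gives a deadline of 24 May 2011, before any tolling.
The defendant's absence from the jurisdiction from 22 July 2010 to 10 June 2011 tolled the period for 323 days, extending the deadline to 11 April 2012.
Although the plaintiff's incapacity ran from 12 February 2008 to 10 May 2008, the stated rules do not make that a tolling event, so it is disregarded.
None of the other events listed affects the running of the period under the stated rules.
Ferreira filed on 18 January 2012, before the 11 April 2012 deadline, so the action is timely.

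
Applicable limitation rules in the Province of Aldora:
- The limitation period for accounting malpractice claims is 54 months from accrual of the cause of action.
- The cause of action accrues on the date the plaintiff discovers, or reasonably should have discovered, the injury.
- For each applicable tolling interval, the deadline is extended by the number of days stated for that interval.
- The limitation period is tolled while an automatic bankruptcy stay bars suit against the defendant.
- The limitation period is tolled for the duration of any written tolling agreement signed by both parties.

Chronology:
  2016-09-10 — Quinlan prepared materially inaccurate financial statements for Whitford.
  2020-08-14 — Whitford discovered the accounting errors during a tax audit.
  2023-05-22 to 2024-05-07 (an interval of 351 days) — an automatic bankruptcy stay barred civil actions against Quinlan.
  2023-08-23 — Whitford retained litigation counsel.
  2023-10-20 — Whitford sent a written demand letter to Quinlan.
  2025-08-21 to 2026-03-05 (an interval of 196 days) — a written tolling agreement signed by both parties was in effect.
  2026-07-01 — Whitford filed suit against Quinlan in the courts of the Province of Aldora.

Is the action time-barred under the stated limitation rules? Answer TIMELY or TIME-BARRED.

TIMELY

Under the discovery rule, the claim accrued on 2020-08-14, when Whitford discovered the injury — not on the 2016-09-10 date of the underlying act.
Adding the 54 months base period to 2020-08-14 gives a deadline of 2025-02-14, before any tolling.
The automatic bankruptcy stay from 2023-05-22 to 2024-05-07 tolled the period for 351 days, extending the deadline to 2026-01-31.
The written tolling agreement from 2025-08-21 to 2026-03-05 tolled the period for 196 days, extending the deadline to 2026-08-15.
Nothing else in the chronology tolls or restarts the period.
Filing on 2026-07-01 beat the 2026-08-15 deadline — the action is timely.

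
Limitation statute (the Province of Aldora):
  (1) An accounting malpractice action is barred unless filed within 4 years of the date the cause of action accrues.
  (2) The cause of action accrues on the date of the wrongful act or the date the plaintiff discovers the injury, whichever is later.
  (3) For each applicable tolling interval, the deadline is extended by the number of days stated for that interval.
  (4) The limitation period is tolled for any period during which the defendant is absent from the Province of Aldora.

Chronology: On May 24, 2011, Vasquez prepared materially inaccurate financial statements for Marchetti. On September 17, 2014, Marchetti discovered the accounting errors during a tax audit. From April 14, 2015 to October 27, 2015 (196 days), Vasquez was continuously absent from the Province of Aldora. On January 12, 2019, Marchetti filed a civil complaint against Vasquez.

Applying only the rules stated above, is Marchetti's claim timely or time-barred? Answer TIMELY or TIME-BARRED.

The claim accrued on September 17, 2014 — the later of the May 24, 2011 act and the September 17, 2014 discovery.
The untolled deadline — 4 years after September 17, 2014 — is September 17, 2018.
Because the defendant's absence from the jurisdiction ran from April 14, 2015 to October 27, 2015, the deadline is extended by 196 days to April 1, 2019.
Marchetti filed on January 12, 2019, before the April 1, 2019 deadline, so the action is timely.

TIMELY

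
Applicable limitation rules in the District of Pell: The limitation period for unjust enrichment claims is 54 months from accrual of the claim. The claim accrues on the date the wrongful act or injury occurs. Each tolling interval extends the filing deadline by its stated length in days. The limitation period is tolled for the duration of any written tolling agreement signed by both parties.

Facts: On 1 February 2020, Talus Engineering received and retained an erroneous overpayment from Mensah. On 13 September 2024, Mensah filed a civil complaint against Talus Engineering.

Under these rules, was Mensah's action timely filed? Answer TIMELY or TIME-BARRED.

The limitation period began to run on 1 February 2020.
The untolled deadline — 54 months after 1 February 2020 — is 1 August 2024.
Filing on 13 September 2024 missed the 1 August 2024 deadline — the action is time-barred.

TIME-BARRED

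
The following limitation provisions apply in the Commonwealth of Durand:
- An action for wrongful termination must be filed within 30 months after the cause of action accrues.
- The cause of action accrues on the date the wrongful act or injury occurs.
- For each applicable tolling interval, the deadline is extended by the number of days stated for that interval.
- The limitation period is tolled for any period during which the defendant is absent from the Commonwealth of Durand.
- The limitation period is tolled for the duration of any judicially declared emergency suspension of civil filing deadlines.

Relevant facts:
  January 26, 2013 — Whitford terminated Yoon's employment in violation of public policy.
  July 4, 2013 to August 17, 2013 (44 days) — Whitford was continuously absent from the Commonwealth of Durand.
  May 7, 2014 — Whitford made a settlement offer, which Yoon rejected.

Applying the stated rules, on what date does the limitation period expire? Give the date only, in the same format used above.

The limitation period began to run on January 26, 2013.
Adding the 30 months base period to January 26, 2013 gives a deadline of July 26, 2015, before any tolling.
The defendant's absence from the jurisdiction from July 4, 2013 to August 17, 2013 tolled the period for 44 days, extending the deadline to September 8, 2015.
None of the other events listed affects the running of the period under the stated rules.

September 8, 2015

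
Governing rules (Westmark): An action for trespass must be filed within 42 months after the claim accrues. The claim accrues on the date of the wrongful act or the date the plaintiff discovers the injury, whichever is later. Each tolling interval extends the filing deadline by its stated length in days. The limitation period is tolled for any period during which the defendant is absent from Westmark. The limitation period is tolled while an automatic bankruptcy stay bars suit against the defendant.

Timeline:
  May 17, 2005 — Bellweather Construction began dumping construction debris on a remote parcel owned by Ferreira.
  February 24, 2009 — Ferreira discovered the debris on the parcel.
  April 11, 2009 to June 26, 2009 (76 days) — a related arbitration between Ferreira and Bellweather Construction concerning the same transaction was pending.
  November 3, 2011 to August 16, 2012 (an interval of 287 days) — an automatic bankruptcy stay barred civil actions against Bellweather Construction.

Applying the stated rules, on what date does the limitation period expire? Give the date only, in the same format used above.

June 7, 2013

The claim accrued on February 24, 2009 — the later of the May 17, 2005 act and the February 24, 2009 discovery.
Adding the 42 months base period to February 24, 2009 gives a deadline of August 24, 2012, before any tolling.
Because the automatic bankruptcy stay ran from November 3, 2011 to August 16, 2012, the deadline is extended by 287 days to June 7, 2013.
No stated provision tolls the period for a pending arbitration, so the interval from April 11, 2009 to June 26, 2009 has no effect on the deadline.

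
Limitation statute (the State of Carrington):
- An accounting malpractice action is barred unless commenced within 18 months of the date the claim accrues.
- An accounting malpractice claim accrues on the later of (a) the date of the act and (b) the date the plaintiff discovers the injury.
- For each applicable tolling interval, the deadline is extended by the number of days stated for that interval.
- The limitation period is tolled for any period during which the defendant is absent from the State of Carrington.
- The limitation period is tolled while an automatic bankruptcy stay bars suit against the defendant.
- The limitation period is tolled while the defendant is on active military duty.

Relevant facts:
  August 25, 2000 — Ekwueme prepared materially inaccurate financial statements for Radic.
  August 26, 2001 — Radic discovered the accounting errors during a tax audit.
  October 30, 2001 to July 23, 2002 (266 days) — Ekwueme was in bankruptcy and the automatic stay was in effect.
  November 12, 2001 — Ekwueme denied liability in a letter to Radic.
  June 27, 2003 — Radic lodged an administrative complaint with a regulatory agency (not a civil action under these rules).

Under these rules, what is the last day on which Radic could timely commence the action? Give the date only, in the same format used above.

November 19, 2003

The claim accrued on August 26, 2001 — the later of the August 25, 2000 act and the August 26, 2001 discovery.
Adding the 18 months base period to August 26, 2001 gives a deadline of February 26, 2003, before any tolling.
The automatic bankruptcy stay from October 30, 2001 to July 23, 2002 tolled the period for 266 days, extending the deadline to November 19, 2003.
None of the other events listed affects the running of the period under the stated rules.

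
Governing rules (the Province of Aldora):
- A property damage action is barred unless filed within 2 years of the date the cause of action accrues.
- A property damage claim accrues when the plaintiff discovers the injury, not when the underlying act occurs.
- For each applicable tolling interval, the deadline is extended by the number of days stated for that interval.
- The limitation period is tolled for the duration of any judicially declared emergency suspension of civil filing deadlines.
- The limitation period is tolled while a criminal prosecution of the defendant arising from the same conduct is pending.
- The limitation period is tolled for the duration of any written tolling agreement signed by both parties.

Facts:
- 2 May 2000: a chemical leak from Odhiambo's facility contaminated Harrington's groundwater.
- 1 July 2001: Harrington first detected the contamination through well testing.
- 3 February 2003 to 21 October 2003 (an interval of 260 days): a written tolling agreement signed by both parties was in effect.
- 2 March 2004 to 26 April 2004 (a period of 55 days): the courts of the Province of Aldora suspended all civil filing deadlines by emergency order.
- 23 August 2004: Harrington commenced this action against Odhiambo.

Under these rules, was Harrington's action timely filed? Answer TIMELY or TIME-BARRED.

TIME-BARRED

Accrual is tied to discovery, so the period began on 1 July 2001 rather than on 2 May 2000 when the act occurred.
Adding the 2 years base period to 1 July 2001 gives a deadline of 1 July 2003, before any tolling.
Because the written tolling agreement ran from 3 February 2003 to 21 October 2003, the deadline is extended by 260 days to 17 March 2004.
Because the emergency suspension of filing deadlines ran from 2 March 2004 to 26 April 2004, the deadline is extended by 55 days to 11 May 2004.
The 23 August 2004 filing falls after the 11 May 2004 deadline; the claim is time-barred.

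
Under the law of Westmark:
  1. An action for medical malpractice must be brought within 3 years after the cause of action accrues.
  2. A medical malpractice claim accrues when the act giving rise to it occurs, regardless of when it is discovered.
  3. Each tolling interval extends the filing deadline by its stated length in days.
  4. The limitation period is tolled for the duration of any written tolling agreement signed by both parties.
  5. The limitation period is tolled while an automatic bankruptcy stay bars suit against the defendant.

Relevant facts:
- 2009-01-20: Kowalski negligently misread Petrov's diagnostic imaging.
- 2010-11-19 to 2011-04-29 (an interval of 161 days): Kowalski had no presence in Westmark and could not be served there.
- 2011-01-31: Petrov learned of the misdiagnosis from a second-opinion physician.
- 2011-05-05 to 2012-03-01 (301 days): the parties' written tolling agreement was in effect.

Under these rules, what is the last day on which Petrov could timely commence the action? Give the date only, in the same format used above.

2012-11-16

The claim accrued on 2009-01-20, when the wrongful act occurred; under the stated occurrence rule the 2011-01-31 discovery does not delay accrual.
3 years from 2009-01-20 is 2012-01-20.
Because the written tolling agreement ran from 2011-05-05 to 2012-03-01, the deadline is extended by 301 days to 2012-11-16.
No stated provision tolls the period for the defendant's absence, so the interval from 2010-11-19 to 2011-04-29 has no effect on the deadline.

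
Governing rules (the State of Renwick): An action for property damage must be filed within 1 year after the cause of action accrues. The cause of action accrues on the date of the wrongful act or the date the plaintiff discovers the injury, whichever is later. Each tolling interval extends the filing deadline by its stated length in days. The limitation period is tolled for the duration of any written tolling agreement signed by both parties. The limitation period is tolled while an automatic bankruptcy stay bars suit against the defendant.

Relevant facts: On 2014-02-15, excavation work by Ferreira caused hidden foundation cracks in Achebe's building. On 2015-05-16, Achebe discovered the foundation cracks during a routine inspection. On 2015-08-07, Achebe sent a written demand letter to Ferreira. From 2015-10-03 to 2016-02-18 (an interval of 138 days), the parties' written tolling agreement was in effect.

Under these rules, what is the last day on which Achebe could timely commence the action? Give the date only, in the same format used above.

2016-10-01

The claim accrued on 2015-05-16 — the later of the 2014-02-15 act and the 2015-05-16 discovery.
Adding the 1 year base period to 2015-05-16 gives a deadline of 2016-05-16, before any tolling.
The written tolling agreement from 2015-10-03 to 2016-02-18 tolled the period for 138 days, extending the deadline to 2016-10-01.
The other events in the timeline have no effect on the limitation period under the stated rules.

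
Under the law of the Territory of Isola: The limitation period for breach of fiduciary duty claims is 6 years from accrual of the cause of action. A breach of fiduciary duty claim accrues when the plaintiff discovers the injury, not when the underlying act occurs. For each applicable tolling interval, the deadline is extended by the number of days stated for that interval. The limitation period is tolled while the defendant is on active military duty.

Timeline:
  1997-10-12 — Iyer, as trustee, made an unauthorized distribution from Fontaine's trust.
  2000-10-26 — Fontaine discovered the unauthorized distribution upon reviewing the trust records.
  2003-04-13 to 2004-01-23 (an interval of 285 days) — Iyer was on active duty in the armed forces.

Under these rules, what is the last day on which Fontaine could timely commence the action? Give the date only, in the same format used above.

Under the discovery rule, the claim accrued on 2000-10-26, when Fontaine discovered the injury — not on the 1997-10-12 date of the underlying act.
Adding the 6 years base period to 2000-10-26 gives a deadline of 2006-10-26, before any tolling.
Because the defendant's active military service ran from 2003-04-13 to 2004-01-23, the deadline is extended by 285 days to 2007-08-07.

2007-08-07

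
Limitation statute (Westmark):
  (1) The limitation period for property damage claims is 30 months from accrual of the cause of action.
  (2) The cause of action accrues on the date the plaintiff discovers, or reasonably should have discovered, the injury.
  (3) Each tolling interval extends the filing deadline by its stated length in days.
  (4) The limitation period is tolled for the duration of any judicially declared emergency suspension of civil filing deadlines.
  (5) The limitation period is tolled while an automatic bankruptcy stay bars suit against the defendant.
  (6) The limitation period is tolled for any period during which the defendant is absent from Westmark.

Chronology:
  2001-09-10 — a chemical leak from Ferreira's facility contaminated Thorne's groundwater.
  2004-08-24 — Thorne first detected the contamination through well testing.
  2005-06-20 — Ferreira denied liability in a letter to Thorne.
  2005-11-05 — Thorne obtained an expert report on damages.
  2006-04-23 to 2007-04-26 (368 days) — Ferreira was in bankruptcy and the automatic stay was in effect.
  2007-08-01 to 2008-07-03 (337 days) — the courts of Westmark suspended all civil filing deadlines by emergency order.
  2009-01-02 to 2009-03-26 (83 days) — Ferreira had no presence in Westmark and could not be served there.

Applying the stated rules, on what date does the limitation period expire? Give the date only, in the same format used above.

2009-04-22

The claim did not accrue until Thorne discovered the injury on 2004-08-24; the 2001-09-10 act date does not start the clock under the stated rule.
30 months from 2004-08-24 is 2007-02-24.
The period was tolled for 368 days by the automatic bankruptcy stay (2006-04-23 to 2007-04-26), pushing the deadline to 2008-02-27.
Because the emergency suspension of filing deadlines ran from 2007-08-01 to 2008-07-03, the deadline is extended by 337 days to 2009-01-29.
The defendant's absence from the jurisdiction from 2009-01-02 to 2009-03-26 tolled the period for 83 days, extending the deadline to 2009-04-22.
None of the other events listed affects the running of the period under the stated rules.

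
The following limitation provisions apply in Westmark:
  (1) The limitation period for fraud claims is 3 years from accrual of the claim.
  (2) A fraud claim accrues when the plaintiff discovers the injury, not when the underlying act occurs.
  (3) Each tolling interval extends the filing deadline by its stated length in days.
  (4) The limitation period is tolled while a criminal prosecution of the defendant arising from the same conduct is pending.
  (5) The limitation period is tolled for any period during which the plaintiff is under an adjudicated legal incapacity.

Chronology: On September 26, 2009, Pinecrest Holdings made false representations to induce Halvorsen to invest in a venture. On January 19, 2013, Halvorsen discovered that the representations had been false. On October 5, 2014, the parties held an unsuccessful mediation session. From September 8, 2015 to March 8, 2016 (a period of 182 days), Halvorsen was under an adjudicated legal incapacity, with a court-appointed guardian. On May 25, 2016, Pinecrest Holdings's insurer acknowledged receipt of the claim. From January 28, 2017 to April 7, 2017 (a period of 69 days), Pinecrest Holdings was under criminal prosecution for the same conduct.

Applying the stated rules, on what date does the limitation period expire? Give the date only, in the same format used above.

July 19, 2016

The claim did not accrue until Halvorsen discovered the injury on January 19, 2013; the September 26, 2009 act date does not start the clock under the stated rule.
3 years from January 19, 2013 is January 19, 2016.
The plaintiff's legal incapacity from September 8, 2015 to March 8, 2016 tolled the period for 182 days, extending the deadline to July 19, 2016.
By the time the pending criminal prosecution began on January 28, 2017, the limitation period had already expired on July 19, 2016; that interval cannot revive it.
The other events in the timeline have no effect on the limitation period under the stated rules.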